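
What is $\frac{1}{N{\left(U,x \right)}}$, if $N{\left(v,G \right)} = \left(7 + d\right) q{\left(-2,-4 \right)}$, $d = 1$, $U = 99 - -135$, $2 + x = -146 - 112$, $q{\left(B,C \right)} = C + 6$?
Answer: $\frac{1}{16} \approx 0.0625$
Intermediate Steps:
$q{\left(B,C \right)} = 6 + C$
$x = -260$ ($x = -2 - 258 = -260$)
$U = 234$ ($U = 99 + 135 = 234$)
$N{\left(v,G \right)} = 16$ ($N{\left(v,G \right)} = \left(7 + 1\right) \left(6 - 4\right) = 8 \cdot 2 = 16$)
$\frac{1}{N{\left(U,x \right)}} = \frac{1}{16}$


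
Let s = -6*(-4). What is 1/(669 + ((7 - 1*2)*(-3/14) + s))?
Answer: 14/9687 ≈ 0.0014452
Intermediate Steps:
s = 24
1/(669 + ((7 - 1*2)*(-3/14) + s)) = 1/(669 + ((7 - 1*2)*(-3/14) + 24)) = 1/(669 + ((7 - 2)*(-3*1/14) + 24)) = 1/(669 + (5*(-3/14) + 24)) = 1/(669 + (-15/14 + 24)) = 1/(669 + 321/14) = 1/(9687/14) = 14/9687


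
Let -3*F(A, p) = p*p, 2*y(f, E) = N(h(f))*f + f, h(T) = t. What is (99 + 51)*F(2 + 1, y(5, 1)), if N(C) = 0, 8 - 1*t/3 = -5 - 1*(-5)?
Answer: -625/2 ≈ -312.50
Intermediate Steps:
t = 24 (t = 24 - 3*(-5 - 1*(-5)) = 24 - 3*(-5 + 5) = 24 - 3*0 = 24 + 0 = 24)
h(T) = 24
y(f, E) = f/2 (y(f, E) = (0*f + f)/2 = (0 + f)/2 = f/2)
F(A, p) = -p²/3 (F(A, p) = -p*p/3 = -p²/3)
(99 + 51)*F(2 + 1, y(5, 1)) = (99 + 51)*(-((½)*5)²/3) = 150*(-(5/2)²/3) = 150*(-⅓*25/4) = 150*(-25/12) = -625/2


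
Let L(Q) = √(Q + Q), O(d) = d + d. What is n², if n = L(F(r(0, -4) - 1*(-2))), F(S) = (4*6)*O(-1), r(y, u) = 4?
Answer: -96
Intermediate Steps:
O(d) = 2*d
F(S) = -48 (F(S) = (4*6)*(2*(-1)) = 24*(-2) = -48)
L(Q) = √2*√Q (L(Q) = √(2*Q) = √2*√Q)
n = 4*I*√6 (n = √2*√(-48) = √2*(4*I*√3) = 4*I*√6 ≈ 9.798*I)
n² = (4*I*√6)² = -96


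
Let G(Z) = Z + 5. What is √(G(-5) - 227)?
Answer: I*√227 ≈ 15.067*I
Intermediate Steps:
G(Z) = 5 + Z
√(G(-5) - 227) = √((5 - 5) - 227) = √(0 - 227) = √(-227) = I*√227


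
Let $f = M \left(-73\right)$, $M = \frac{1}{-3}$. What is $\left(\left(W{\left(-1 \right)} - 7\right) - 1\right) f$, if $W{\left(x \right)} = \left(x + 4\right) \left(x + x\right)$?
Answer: $- \frac{1022}{3} \approx -340.67$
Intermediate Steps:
$W{\left(x \right)} = 2 x \left(4 + x\right)$ ($W{\left(x \right)} = \left(4 + x\right) 2 x = 2 x \left(4 + x\right)$)
$M = - \frac{1}{3} \approx -0.33333$
$f = \frac{73}{3}$ ($f = \left(- \frac{1}{3}\right) \left(-73\right) = \frac{73}{3} \approx 24.333$)
$\left(\left(W{\left(-1 \right)} - 7\right) - 1\right) f = \left(\left(2 \left(-1\right) \left(4 - 1\right) - 7\right) - 1\right) \frac{73}{3} = \left(\left(2 \left(-1\right) 3 - 7\right) - 1\right) \frac{73}{3} = \left(\left(-6 - 7\right) - 1\right) \frac{73}{3} = \left(-13 - 1\right) \frac{73}{3} = \left(-14\right) \frac{73}{3} = - \frac{1022}{3}$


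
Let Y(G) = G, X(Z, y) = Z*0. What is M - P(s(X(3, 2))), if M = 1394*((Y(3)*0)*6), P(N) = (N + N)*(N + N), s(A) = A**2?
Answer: 0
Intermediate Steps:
X(Z, y) = 0
P(N) = 4*N**2 (P(N) = (2*N)*(2*N) = 4*N**2)
M = 0 (M = 1394*((3*0)*6) = 1394*(0*6) = 1394*0 = 0)
M - P(s(X(3, 2))) = 0 - 4*(0**2)**2 = 0 - 4*0**2 = 0 - 4*0 = 0 - 1*0 = 0 + 0 = 0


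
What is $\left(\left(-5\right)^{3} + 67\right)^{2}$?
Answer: $3364$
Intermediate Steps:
$\left(\left(-5\right)^{3} + 67\right)^{2} = \left(-125 + 67\right)^{2} = \left(-58\right)^{2} = 3364$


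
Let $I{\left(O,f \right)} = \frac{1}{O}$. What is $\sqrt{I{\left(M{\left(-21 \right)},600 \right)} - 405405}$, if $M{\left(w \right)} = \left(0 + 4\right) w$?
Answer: $\frac{i \sqrt{715134441}}{42} \approx 636.71 i$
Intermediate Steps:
$M{\left(w \right)} = 4 w$
$\sqrt{I{\left(M{\left(-21 \right)},600 \right)} - 405405} = \sqrt{\frac{1}{4 \left(-21\right)} - 405405} = \sqrt{\frac{1}{-84} - 405405} = \sqrt{- \frac{1}{84} - 405405} = \sqrt{- \frac{34054021}{84}} = \frac{i \sqrt{715134441}}{42}$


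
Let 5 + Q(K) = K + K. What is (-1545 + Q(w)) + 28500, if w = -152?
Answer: 26646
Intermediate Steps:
Q(K) = -5 + 2*K (Q(K) = -5 + (K + K) = -5 + 2*K)
(-1545 + Q(w)) + 28500 = (-1545 + (-5 + 2*(-152))) + 28500 = (-1545 + (-5 - 304)) + 28500 = (-1545 - 309) + 28500 = -1854 + 28500 = 26646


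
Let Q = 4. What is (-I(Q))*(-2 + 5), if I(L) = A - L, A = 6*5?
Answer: -78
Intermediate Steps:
A = 30
I(L) = 30 - L
(-I(Q))*(-2 + 5) = (-(30 - 1*4))*(-2 + 5) = -(30 - 4)*3 = -1*26*3 = -26*3 = -78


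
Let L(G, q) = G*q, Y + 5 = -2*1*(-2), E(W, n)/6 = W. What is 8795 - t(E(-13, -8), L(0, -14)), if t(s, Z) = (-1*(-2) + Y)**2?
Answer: 8794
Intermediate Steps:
E(W, n) = 6*W
Y = -1 (Y = -5 - 2*1*(-2) = -5 - 2*(-2) = -5 + 4 = -1)
t(s, Z) = 1 (t(s, Z) = (-1*(-2) - 1)**2 = (2 - 1)**2 = 1**2 = 1)
8795 - t(E(-13, -8), L(0, -14)) = 8795 - 1*1 = 8795 - 1 = 8794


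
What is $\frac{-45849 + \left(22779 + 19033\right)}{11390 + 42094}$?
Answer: $- \frac{4037}{53484} \approx -0.07548$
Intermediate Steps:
$\frac{-45849 + \left(22779 + 19033\right)}{11390 + 42094} = \frac{-45849 + 41812}{53484} = \left(-4037\right) \frac{1}{53484} = - \frac{4037}{53484}$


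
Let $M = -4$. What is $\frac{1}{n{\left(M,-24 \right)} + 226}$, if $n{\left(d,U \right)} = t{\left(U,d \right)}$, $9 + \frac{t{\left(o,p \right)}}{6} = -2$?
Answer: $\frac{1}{160} \approx 0.00625$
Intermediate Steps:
$t{\left(o,p \right)} = -66$ ($t{\left(o,p \right)} = -54 + 6 \left(-2\right) = -54 - 12 = -66$)
$n{\left(d,U \right)} = -66$
$\frac{1}{n{\left(M,-24 \right)} + 226} = \frac{1}{-66 + 226} = \frac{1}{160}$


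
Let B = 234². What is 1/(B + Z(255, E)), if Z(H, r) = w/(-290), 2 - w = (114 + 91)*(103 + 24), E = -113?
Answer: 290/15905273 ≈ 1.8233e-5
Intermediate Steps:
w = -26033 (w = 2 - (114 + 91)*(103 + 24) = 2 - 205*127 = 2 - 1*26035 = 2 - 26035 = -26033)
Z(H, r) = 26033/290 (Z(H, r) = -26033/(-290) = -26033*(-1/290) = 26033/290)
B = 54756
1/(B + Z(255, E)) = 1/(54756 + 26033/290) = 1/(15905273/290) = 290/15905273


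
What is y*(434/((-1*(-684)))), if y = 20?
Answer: 2170/171 ≈ 12.690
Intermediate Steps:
y*(434/((-1*(-684)))) = 20*(434/((-1*(-684)))) = 20*(434/684) = 20*(434*(1/684)) = 20*(217/342) = 2170/171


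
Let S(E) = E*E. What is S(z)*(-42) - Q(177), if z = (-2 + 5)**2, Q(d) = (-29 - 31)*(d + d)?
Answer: 17838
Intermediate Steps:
Q(d) = -120*d
z = 9 (z = 3**2 = 9)
S(E) = E**2
S(z)*(-42) - Q(177) = 9**2*(-42) - (-120)*177 = 81*(-42) - 1*(-21240) = -3402 + 21240 = 17838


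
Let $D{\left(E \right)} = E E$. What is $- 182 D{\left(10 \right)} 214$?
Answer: $-3894800$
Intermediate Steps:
$D{\left(E \right)} = E^{2}$
$- 182 D{\left(10 \right)} 214 = - 182 \cdot 10^{2} \cdot 214 = \left(-182\right) 100 \cdot 214 = \left(-18200\right) 214 = -3894800$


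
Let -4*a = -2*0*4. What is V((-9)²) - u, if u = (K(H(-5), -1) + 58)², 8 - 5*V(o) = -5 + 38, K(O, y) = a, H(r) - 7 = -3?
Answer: -3369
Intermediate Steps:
a = 0 (a = -(-2*0)*4/4 = -0*4 = -¼*0 = 0)
H(r) = 4 (H(r) = 7 - 3 = 4)
K(O, y) = 0
V(o) = -5 (V(o) = 8/5 - (-5 + 38)/5 = 8/5 - ⅕*33 = 8/5 - 33/5 = -5)
u = 3364 (u = (0 + 58)² = 58² = 3364)
V((-9)²) - u = -5 - 1*3364 = -5 - 3364 = -3369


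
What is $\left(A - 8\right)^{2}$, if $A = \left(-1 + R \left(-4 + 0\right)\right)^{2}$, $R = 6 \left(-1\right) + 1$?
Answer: $124609$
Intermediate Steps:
$R = -5$ ($R = -6 + 1 = -5$)
$A = 361$ ($A = \left(-1 - 5 \left(-4 + 0\right)\right)^{2} = \left(-1 - -20\right)^{2} = \left(-1 + 20\right)^{2} = 19^{2} = 361$)
$\left(A - 8\right)^{2} = \left(361 - 8\right)^{2} = 353^{2} = 124609$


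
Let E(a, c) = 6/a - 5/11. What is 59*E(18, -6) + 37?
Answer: 985/33 ≈ 29.848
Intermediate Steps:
E(a, c) = -5/11 + 6/a (E(a, c) = 6/a - 5*1/11 = 6/a - 5/11 = -5/11 + 6/a)
59*E(18, -6) + 37 = 59*(-5/11 + 6/18) + 37 = 59*(-5/11 + 6*(1/18)) + 37 = 59*(-5/11 + 1/3) + 37 = 59*(-4/33) + 37 = -236/33 + 37 = 985/33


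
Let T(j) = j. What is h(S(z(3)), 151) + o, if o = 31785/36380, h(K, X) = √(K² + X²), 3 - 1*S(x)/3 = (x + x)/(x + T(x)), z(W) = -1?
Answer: 6357/7276 + √22837 ≈ 151.99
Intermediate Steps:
S(x) = 6 (S(x) = 9 - 3*(x + x)/(x + x) = 9 - 3*2*x/(2*x) = 9 - 3*2*x*1/(2*x) = 9 - 3*1 = 9 - 3 = 6)
o = 6357/7276 (o = 31785*(1/36380) = 6357/7276 ≈ 0.87369)
h(S(z(3)), 151) + o = √(6² + 151²) + 6357/7276 = √(36 + 22801) + 6357/7276 = √22837 + 6357/7276 = 6357/7276 + √22837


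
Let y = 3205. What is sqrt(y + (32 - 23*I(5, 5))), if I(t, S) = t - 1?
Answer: sqrt(3145) ≈ 56.080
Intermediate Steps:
I(t, S) = -1 + t
sqrt(y + (32 - 23*I(5, 5))) = sqrt(3205 + (32 - 23*(-1 + 5))) = sqrt(3205 + (32 - 23*4)) = sqrt(3205 + (32 - 92)) = sqrt(3205 - 60) = sqrt(3145)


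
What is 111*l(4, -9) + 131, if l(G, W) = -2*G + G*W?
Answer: -4753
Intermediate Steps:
111*l(4, -9) + 131 = 111*(4*(-2 - 9)) + 131 = 111*(4*(-11)) + 131 = 111*(-44) + 131 = -4884 + 131 = -4753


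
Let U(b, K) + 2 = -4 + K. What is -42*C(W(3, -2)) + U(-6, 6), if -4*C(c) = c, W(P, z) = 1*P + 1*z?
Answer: 21/2 ≈ 10.500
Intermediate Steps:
W(P, z) = P + z
U(b, K) = -6 + K (U(b, K) = -2 + (-4 + K) = -6 + K)
C(c) = -c/4
-42*C(W(3, -2)) + U(-6, 6) = -(-21)*(3 - 2)/2 + (-6 + 6) = -(-21)/2 + 0 = -42*(-¼) + 0 = 21/2 + 0 = 21/2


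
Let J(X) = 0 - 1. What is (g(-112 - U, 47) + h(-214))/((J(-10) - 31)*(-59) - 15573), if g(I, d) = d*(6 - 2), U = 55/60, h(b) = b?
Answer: 26/13685 ≈ 0.0018999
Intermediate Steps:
U = 11/12 (U = 55*(1/60) = 11/12 ≈ 0.91667)
J(X) = -1
g(I, d) = 4*d (g(I, d) = d*4 = 4*d)
(g(-112 - U, 47) + h(-214))/((J(-10) - 31)*(-59) - 15573) = (4*47 - 214)/((-1 - 31)*(-59) - 15573) = (188 - 214)/(-32*(-59) - 15573) = -26/(1888 - 15573) = -26/(-13685) = -26*(-1/13685) = 26/13685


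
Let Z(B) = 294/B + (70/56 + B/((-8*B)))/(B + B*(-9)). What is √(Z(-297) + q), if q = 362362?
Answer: √25255112993/264 ≈ 601.96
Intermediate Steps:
Z(B) = 18807/(64*B) (Z(B) = 294/B + (70*(1/56) + B*(-1/(8*B)))/(B - 9*B) = 294/B + (5/4 - ⅛)/((-8*B)) = 294/B + 9*(-1/(8*B))/8 = 294/B - 9/(64*B) = 18807/(64*B))
√(Z(-297) + q) = √((18807/64)/(-297) + 362362) = √((18807/64)*(-1/297) + 362362) = √(-6269/6336 + 362362) = √(2295919363/6336) = √25255112993/264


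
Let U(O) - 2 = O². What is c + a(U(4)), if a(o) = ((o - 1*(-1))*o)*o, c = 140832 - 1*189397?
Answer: -42409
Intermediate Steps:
c = -48565 (c = 140832 - 189397 = -48565)
U(O) = 2 + O²
a(o) = o²*(1 + o) (a(o) = ((o + 1)*o)*o = ((1 + o)*o)*o = (o*(1 + o))*o = o²*(1 + o))
c + a(U(4)) = -48565 + (2 + 4²)²*(1 + (2 + 4²)) = -48565 + (2 + 16)²*(1 + (2 + 16)) = -48565 + 18²*(1 + 18) = -48565 + 324*19 = -48565 + 6156 = -42409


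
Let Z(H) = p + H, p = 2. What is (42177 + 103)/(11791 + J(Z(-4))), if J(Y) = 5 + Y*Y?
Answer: 1057/295 ≈ 3.5830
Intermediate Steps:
Z(H) = 2 + H
J(Y) = 5 + Y**2
(42177 + 103)/(11791 + J(Z(-4))) = (42177 + 103)/(11791 + (5 + (2 - 4)**2)) = 42280/(11791 + (5 + (-2)**2)) = 42280/(11791 + (5 + 4)) = 42280/(11791 + 9) = 42280/11800 = 42280*(1/11800) = 1057/295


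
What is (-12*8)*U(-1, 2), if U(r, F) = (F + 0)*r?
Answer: 192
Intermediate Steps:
U(r, F) = F*r
(-12*8)*U(-1, 2) = (-12*8)*(2*(-1)) = -96*(-2) = 192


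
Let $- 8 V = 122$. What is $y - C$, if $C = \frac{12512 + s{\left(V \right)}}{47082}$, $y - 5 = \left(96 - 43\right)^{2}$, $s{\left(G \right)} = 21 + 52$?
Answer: $\frac{44158721}{15694} \approx 2813.7$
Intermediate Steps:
$V = - \frac{61}{4}$ ($V = \left(- \frac{1}{8}\right) 122 = - \frac{61}{4} \approx -15.25$)
$s{\left(G \right)} = 73$
$y = 2814$ ($y = 5 + \left(96 - 43\right)^{2} = 5 + 53^{2} = 5 + 2809 = 2814$)
$C = \frac{4195}{15694}$ ($C = \frac{12512 + 73}{47082} = 12585 \cdot \frac{1}{47082} = \frac{4195}{15694} \approx 0.2673$)
$y - C = 2814 - \frac{4195}{15694} = \frac{44158721}{15694}$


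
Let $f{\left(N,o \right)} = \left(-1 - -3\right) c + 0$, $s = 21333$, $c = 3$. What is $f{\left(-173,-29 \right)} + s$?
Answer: $21339$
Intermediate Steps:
$f{\left(N,o \right)} = 6$ ($f{\left(N,o \right)} = \left(-1 - -3\right) 3 + 0 = \left(-1 + 3\right) 3 + 0 = 2 \cdot 3 + 0 = 6 + 0 = 6$)
$f{\left(-173,-29 \right)} + s = 6 + 21333 = 21339$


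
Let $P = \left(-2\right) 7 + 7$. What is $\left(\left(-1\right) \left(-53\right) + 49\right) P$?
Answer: $-714$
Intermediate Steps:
$P = -7$ ($P = -14 + 7 = -7$)
$\left(\left(-1\right) \left(-53\right) + 49\right) P = \left(\left(-1\right) \left(-53\right) + 49\right) \left(-7\right) = \left(53 + 49\right) \left(-7\right) = 102 \left(-7\right) = -714$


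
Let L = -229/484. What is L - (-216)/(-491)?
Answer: -216983/237644 ≈ -0.91306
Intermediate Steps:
L = -229/484 (L = -229*1/484 = -229/484 ≈ -0.47314)
L - (-216)/(-491) = -229/484 - (-216)/(-491) = -229/484 - (-216)*(-1)/491 = -229/484 - 1*216/491 = -229/484 - 216/491 = -216983/237644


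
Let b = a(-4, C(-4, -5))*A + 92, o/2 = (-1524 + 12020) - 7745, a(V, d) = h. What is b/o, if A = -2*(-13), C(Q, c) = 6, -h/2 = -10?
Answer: 102/917 ≈ 0.11123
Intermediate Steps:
h = 20 (h = -2*(-10) = 20)
a(V, d) = 20
A = 26
o = 5502 (o = 2*((-1524 + 12020) - 7745) = 2*(10496 - 7745) = 2*2751 = 5502)
b = 612 (b = 20*26 + 92 = 520 + 92 = 612)
b/o = 612/5502 = 612*(1/5502) = 102/917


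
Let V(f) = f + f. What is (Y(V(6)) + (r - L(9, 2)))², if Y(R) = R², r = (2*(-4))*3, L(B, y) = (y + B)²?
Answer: 1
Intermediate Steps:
L(B, y) = (B + y)²
r = -24 (r = -8*3 = -24)
V(f) = 2*f
(Y(V(6)) + (r - L(9, 2)))² = ((2*6)² + (-24 - (9 + 2)²))² = (12² + (-24 - 1*11²))² = (144 + (-24 - 1*121))² = (144 + (-24 - 121))² = (144 - 145)² = (-1)² = 1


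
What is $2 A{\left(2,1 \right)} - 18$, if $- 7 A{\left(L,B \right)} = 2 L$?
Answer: $- \frac{134}{7} \approx -19.143$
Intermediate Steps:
$A{\left(L,B \right)} = - \frac{2 L}{7}$
$2 A{\left(2,1 \right)} - 18 = 2 \left(\left(- \frac{2}{7}\right) 2\right) - 18 = 2 \left(- \frac{4}{7}\right) - 18 = - \frac{8}{7} - 18 = - \frac{134}{7}$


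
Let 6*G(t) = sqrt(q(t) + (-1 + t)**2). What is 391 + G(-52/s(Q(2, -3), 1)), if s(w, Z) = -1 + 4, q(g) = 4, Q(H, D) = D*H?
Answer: 391 + sqrt(3061)/18 ≈ 394.07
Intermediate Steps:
s(w, Z) = 3
G(t) = sqrt(4 + (-1 + t)**2)/6
391 + G(-52/s(Q(2, -3), 1)) = 391 + sqrt(4 + (-1 - 52/3)**2)/6 = 391 + sqrt(4 + (-55/3)**2)/6 = 391 + sqrt(4 + 3025/9)/6 = 391 + sqrt(3061/9)/6 = 391 + (sqrt(3061)/3)/6 = 391 + sqrt(3061)/18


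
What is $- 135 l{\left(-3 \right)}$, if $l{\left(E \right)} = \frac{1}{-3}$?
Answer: $45$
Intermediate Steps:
$l{\left(E \right)} = - \frac{1}{3}$
$- 135 l{\left(-3 \right)} = \left(-135\right) \left(- \frac{1}{3}\right) = 45$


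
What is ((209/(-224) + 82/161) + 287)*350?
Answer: 36911025/368 ≈ 1.0030e+5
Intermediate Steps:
((209/(-224) + 82/161) + 287)*350 = ((209*(-1/224) + 82*(1/161)) + 287)*350 = ((-209/224 + 82/161) + 287)*350 = (-2183/5152 + 287)*350 = (1476441/5152)*350 = 36911025/368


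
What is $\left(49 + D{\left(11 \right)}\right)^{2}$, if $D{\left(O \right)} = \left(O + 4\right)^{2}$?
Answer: $75076$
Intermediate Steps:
$D{\left(O \right)} = \left(4 + O\right)^{2}$
$\left(49 + D{\left(11 \right)}\right)^{2} = \left(49 + \left(4 + 11\right)^{2}\right)^{2} = \left(49 + 15^{2}\right)^{2} = \left(49 + 225\right)^{2} = 274^{2} = 75076$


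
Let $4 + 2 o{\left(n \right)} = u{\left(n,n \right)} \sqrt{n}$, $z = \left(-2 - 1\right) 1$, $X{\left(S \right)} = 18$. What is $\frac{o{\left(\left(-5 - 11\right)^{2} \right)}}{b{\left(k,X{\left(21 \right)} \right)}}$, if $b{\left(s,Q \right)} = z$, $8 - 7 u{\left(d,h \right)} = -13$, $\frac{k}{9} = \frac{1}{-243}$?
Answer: $- \frac{22}{3} \approx -7.3333$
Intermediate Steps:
$z = -3$ ($z = \left(-3\right) 1 = -3$)
$k = - \frac{1}{27}$ ($k = \frac{9}{-243} = 9 \left(- \frac{1}{243}\right) = - \frac{1}{27} \approx -0.037037$)
$u{\left(d,h \right)} = 3$ ($u{\left(d,h \right)} = \frac{8}{7} - - \frac{13}{7} = \frac{8}{7} + \frac{13}{7} = 3$)
$b{\left(s,Q \right)} = -3$
$o{\left(n \right)} = -2 + \frac{3 \sqrt{n}}{2}$
$\frac{o{\left(\left(-5 - 11\right)^{2} \right)}}{b{\left(k,X{\left(21 \right)} \right)}} = \frac{-2 + \frac{3 \sqrt{\left(-5 - 11\right)^{2}}}{2}}{-3} = \left(-2 + \frac{3 \sqrt{\left(-16\right)^{2}}}{2}\right) \left(- \frac{1}{3}\right) = \left(-2 + \frac{3 \sqrt{256}}{2}\right) \left(- \frac{1}{3}\right) = \left(-2 + \frac{3}{2} \cdot 16\right) \left(- \frac{1}{3}\right) = \left(-2 + 24\right) \left(- \frac{1}{3}\right) = 22 \left(- \frac{1}{3}\right) = - \frac{22}{3}$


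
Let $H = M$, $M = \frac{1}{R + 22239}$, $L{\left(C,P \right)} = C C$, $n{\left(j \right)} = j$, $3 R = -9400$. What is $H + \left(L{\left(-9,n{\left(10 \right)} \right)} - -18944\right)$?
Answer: $\frac{1090455928}{57317} \approx 19025.0$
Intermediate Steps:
$R = - \frac{9400}{3}$ ($R = \frac{1}{3} \left(-9400\right) = - \frac{9400}{3} \approx -3133.3$)
$L{\left(C,P \right)} = C^{2}$
$M = \frac{3}{57317}$ ($M = \frac{1}{- \frac{9400}{3} + 22239} = \frac{1}{\frac{57317}{3}} = \frac{3}{57317} \approx 5.2341 \cdot 10^{-5}$)
$H = \frac{3}{57317} \approx 5.2341 \cdot 10^{-5}$
$H + \left(L{\left(-9,n{\left(10 \right)} \right)} - -18944\right) = \frac{3}{57317} + \left(\left(-9\right)^{2} - -18944\right) = \frac{3}{57317} + \left(81 + 18944\right) = \frac{3}{57317} + 19025 = \frac{1090455928}{57317}$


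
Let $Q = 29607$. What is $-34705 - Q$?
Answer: $-64312$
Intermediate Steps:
$-34705 - Q = -34705 - 29607 = -64312$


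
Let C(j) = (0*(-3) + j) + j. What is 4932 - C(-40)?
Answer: 5012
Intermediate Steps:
C(j) = 2*j (C(j) = (0 + j) + j = j + j = 2*j)
4932 - C(-40) = 4932 - 2*(-40) = 4932 - 1*(-80) = 4932 + 80 = 5012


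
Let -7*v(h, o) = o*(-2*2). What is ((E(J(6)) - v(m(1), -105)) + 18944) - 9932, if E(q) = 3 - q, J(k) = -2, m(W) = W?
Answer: 9077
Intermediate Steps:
v(h, o) = 4*o/7 (v(h, o) = -o*(-2*2)/7 = -o*(-4)/7 = -(-4)*o/7 = 4*o/7)
((E(J(6)) - v(m(1), -105)) + 18944) - 9932 = (((3 - 1*(-2)) - 4*(-105)/7) + 18944) - 9932 = (((3 + 2) - 1*(-60)) + 18944) - 9932 = ((5 + 60) + 18944) - 9932 = (65 + 18944) - 9932 = 19009 - 9932 = 9077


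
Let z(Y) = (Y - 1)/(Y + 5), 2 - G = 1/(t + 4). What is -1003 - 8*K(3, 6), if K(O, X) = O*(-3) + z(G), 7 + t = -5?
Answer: -17713/19 ≈ -932.26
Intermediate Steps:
t = -12 (t = -7 - 5 = -12)
G = 17/8 (G = 2 - 1/(-12 + 4) = 2 - 1/(-8) = 2 - 1*(-1/8) = 2 + 1/8 = 17/8 ≈ 2.1250)
z(Y) = (-1 + Y)/(5 + Y)
K(O, X) = 3/19 - 3*O (K(O, X) = O*(-3) + (-1 + 17/8)/(5 + 17/8) = -3*O + (9/8)/(57/8) = -3*O + (8/57)*(9/8) = -3*O + 3/19 = 3/19 - 3*O)
-1003 - 8*K(3, 6) = -1003 - 8*(3/19 - 3*3) = -1003 - 8*(3/19 - 9) = -1003 - 8*(-168/19) = -1003 + 1344/19 = -17713/19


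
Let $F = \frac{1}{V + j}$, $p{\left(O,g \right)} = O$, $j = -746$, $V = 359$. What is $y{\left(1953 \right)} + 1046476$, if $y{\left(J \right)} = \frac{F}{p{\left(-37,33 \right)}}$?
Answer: $\frac{14984489845}{14319} \approx 1.0465 \cdot 10^{6}$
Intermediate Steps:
$F = - \frac{1}{387}$ ($F = \frac{1}{359 - 746} = \frac{1}{-387} = - \frac{1}{387} \approx -0.002584$)
$y{\left(J \right)} = \frac{1}{14319}$ ($y{\left(J \right)} = - \frac{1}{387 \left(-37\right)} = \left(- \frac{1}{387}\right) \left(- \frac{1}{37}\right) = \frac{1}{14319}$)
$y{\left(1953 \right)} + 1046476 = \frac{1}{14319} + 1046476 = \frac{14984489845}{14319}$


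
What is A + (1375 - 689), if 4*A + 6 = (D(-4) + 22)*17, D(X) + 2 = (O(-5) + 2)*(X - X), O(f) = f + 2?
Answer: 1539/2 ≈ 769.50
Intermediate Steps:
O(f) = 2 + f
D(X) = -2 (D(X) = -2 + ((2 - 5) + 2)*(X - X) = -2 + (-3 + 2)*0 = -2 - 1*0 = -2 + 0 = -2)
A = 167/2 (A = -3/2 + ((-2 + 22)*17)/4 = -3/2 + (20*17)/4 = -3/2 + (¼)*340 = -3/2 + 85 = 167/2 ≈ 83.500)
A + (1375 - 689) = 167/2 + (1375 - 689) = 167/2 + 686 = 1539/2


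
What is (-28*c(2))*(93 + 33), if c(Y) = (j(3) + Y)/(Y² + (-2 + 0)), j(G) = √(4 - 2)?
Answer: -3528 - 1764*√2 ≈ -6022.7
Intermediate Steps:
j(G) = √2
c(Y) = (Y + √2)/(-2 + Y²) (c(Y) = (√2 + Y)/(Y² + (-2 + 0)) = (Y + √2)/(Y² - 2) = (Y + √2)/(-2 + Y²))
(-28*c(2))*(93 + 33) = (-28*(2 + √2)/(-2 + 2²))*(93 + 33) = -28*(2 + √2)/(-2 + 4)*126 = -28*(2 + √2)/2*126 = -14*(2 + √2)*126 = -28*(1 + √2/2)*126 = (-28 - 14*√2)*126 = -3528 - 1764*√2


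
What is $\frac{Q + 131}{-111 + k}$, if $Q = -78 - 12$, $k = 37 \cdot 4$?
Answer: $\frac{41}{37} \approx 1.1081$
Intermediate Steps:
$k = 148$
$Q = -90$
$\frac{Q + 131}{-111 + k} = \frac{-90 + 131}{-111 + 148} = \frac{1}{37} \cdot 41 = \frac{41}{37}$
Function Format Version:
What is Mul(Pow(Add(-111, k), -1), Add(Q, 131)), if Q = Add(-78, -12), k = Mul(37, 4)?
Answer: Rational(41, 37) ≈ 1.1081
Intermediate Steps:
k = 148
Q = -90
Mul(Pow(Add(-111, k), -1), Add(Q, 131)) = Mul(Pow(Add(-111, 148), -1), Add(-90, 131)) = Mul(Pow(37, -1), 41) = Mul(Rational(1, 37), 41) = Rational(41, 37)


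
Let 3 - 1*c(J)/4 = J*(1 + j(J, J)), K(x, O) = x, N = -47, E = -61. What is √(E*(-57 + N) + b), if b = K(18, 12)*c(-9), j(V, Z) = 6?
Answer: 2*√2774 ≈ 105.34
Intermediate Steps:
c(J) = 12 - 28*J (c(J) = 12 - 4*J*(1 + 6) = 12 - 4*J*7 = 12 - 28*J)
b = 4752 (b = 18*(12 - 28*(-9)) = 18*(12 + 252) = 18*264 = 4752)
√(E*(-57 + N) + b) = √(-61*(-57 - 47) + 4752) = √(-61*(-104) + 4752) = √(6344 + 4752) = √11096 = 2*√2774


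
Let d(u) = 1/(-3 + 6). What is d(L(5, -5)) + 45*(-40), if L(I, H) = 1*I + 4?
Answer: -5399/3 ≈ -1799.7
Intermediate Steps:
L(I, H) = 4 + I (L(I, H) = I + 4 = 4 + I)
d(u) = ⅓ (d(u) = 1/3 = ⅓)
d(L(5, -5)) + 45*(-40) = ⅓ + 45*(-40) = ⅓ - 1800 = -5399/3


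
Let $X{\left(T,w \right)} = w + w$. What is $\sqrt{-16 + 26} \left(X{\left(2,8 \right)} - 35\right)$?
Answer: $- 19 \sqrt{10} \approx -60.083$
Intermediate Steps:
$X{\left(T,w \right)} = 2 w$
$\sqrt{-16 + 26} \left(X{\left(2,8 \right)} - 35\right) = \sqrt{-16 + 26} \left(2 \cdot 8 - 35\right) = \sqrt{10} \left(16 - 35\right) = \sqrt{10} \left(-19\right) = - 19 \sqrt{10}$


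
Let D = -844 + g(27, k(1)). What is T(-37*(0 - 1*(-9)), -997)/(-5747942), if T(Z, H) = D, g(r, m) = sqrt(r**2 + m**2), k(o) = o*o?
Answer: 422/2873971 - sqrt(730)/5747942 ≈ 0.00014213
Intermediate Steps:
k(o) = o**2
g(r, m) = sqrt(m**2 + r**2)
D = -844 + sqrt(730) (D = -844 + sqrt((1**2)**2 + 27**2) = -844 + sqrt(1**2 + 729) = -844 + sqrt(1 + 729) = -844 + sqrt(730) ≈ -816.98)
T(Z, H) = -844 + sqrt(730)
T(-37*(0 - 1*(-9)), -997)/(-5747942) = (-844 + sqrt(730))/(-5747942) = (-844 + sqrt(730))*(-1/5747942) = 422/2873971 - sqrt(730)/5747942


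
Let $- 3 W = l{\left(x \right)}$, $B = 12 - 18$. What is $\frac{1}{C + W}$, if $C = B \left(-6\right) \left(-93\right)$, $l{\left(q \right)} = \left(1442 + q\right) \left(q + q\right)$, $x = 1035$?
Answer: $- \frac{1}{1712478} \approx -5.8395 \cdot 10^{-7}$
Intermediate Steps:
$B = -6$
$l{\left(q \right)} = 2 q \left(1442 + q\right)$ ($l{\left(q \right)} = \left(1442 + q\right) 2 q = 2 q \left(1442 + q\right)$)
$W = -1709130$ ($W = - \frac{2 \cdot 1035 \left(1442 + 1035\right)}{3} = - \frac{2 \cdot 1035 \cdot 2477}{3} = \left(- \frac{1}{3}\right) 5127390 = -1709130$)
$C = -3348$ ($C = \left(-6\right) \left(-6\right) \left(-93\right) = 36 \left(-93\right) = -3348$)
$\frac{1}{C + W} = \frac{1}{-3348 - 1709130} = \frac{1}{-1712478} = - \frac{1}{1712478}$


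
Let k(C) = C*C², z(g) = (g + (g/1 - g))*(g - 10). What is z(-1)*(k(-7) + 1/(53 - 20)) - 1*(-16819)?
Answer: 39139/3 ≈ 13046.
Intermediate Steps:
z(g) = g*(-10 + g) (z(g) = (g + (g*1 - g))*(-10 + g) = (g + (g - g))*(-10 + g) = (g + 0)*(-10 + g) = g*(-10 + g))
k(C) = C³
z(-1)*(k(-7) + 1/(53 - 20)) - 1*(-16819) = (-(-10 - 1))*((-7)³ + 1/(53 - 20)) - 1*(-16819) = (-1*(-11))*(-343 + 1/33) + 16819 = 11*(-343 + 1/33) + 16819 = 11*(-11318/33) + 16819 = -11318/3 + 16819 = 39139/3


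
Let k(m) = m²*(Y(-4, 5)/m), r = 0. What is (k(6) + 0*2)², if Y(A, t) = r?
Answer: 0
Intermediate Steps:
Y(A, t) = 0
k(m) = 0 (k(m) = m²*(0/m) = m²*0 = 0)
(k(6) + 0*2)² = (0 + 0*2)² = (0 + 0)² = 0² = 0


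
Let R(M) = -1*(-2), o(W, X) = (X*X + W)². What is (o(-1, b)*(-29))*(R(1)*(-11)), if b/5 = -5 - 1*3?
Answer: 1631239038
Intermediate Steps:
b = -40 (b = 5*(-5 - 1*3) = 5*(-5 - 3) = 5*(-8) = -40)
o(W, X) = (W + X²)² (o(W, X) = (X² + W)² = (W + X²)²)
R(M) = 2
(o(-1, b)*(-29))*(R(1)*(-11)) = ((-1 + (-40)²)²*(-29))*(2*(-11)) = ((-1 + 1600)²*(-29))*(-22) = (1599²*(-29))*(-22) = (2556801*(-29))*(-22) = -74147229*(-22) = 1631239038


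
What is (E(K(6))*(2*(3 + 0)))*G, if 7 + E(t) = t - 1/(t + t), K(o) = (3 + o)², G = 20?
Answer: 239740/27 ≈ 8879.3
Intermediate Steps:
E(t) = -7 + t - 1/(2*t) (E(t) = -7 + (t - 1/(t + t)) = -7 + (t - 1/(2*t)) = -7 + t - 1/(2*t))
(E(K(6))*(2*(3 + 0)))*G = ((-7 + (3 + 6)² - 1/(2*(3 + 6)²))*(2*(3 + 0)))*20 = ((-7 + 9² - 1/(2*(9²)))*(2*3))*20 = ((-7 + 81 - ½/81)*6)*20 = ((-7 + 81 - ½*1/81)*6)*20 = ((-7 + 81 - 1/162)*6)*20 = ((11987/162)*6)*20 = (11987/27)*20 = 239740/27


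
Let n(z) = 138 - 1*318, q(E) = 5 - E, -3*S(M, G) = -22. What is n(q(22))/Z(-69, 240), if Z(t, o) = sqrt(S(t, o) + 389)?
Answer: -180*sqrt(3567)/1189 ≈ -9.0415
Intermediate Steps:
S(M, G) = 22/3 (S(M, G) = -1/3*(-22) = 22/3)
Z(t, o) = sqrt(3567)/3 (Z(t, o) = sqrt(22/3 + 389) = sqrt(1189/3) = sqrt(3567)/3)
n(z) = -180 (n(z) = 138 - 318 = -180)
n(q(22))/Z(-69, 240) = -180*sqrt(3567)/1189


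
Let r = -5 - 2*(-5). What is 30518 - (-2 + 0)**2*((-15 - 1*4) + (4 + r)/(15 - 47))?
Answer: 244761/8 ≈ 30595.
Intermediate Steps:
r = 5 (r = -5 + 10 = 5)
30518 - (-2 + 0)**2*((-15 - 1*4) + (4 + r)/(15 - 47)) = 30518 - (-2 + 0)**2*((-15 - 1*4) + (4 + 5)/(15 - 47)) = 30518 - (-2)**2*((-15 - 4) + 9/(-32)) = 30518 - 4*(-19 + 9*(-1/32)) = 30518 - 4*(-19 - 9/32) = 30518 - 4*(-617)/32 = 30518 - 1*(-617/8) = 30518 + 617/8 = 244761/8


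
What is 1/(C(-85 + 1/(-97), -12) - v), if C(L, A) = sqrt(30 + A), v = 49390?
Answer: -24695/1219686041 - 3*sqrt(2)/2439372082 ≈ -2.0249e-5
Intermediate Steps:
1/(C(-85 + 1/(-97), -12) - v) = 1/(sqrt(30 - 12) - 1*49390) = 1/(sqrt(18) - 49390) = 1/(3*sqrt(2) - 49390) = 1/(-49390 + 3*sqrt(2))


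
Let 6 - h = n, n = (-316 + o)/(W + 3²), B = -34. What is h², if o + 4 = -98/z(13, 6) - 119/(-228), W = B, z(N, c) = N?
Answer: 275285954329/5490810000 ≈ 50.136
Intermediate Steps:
W = -34
o = -32653/2964 (o = -4 + (-98/13 - 119/(-228)) = -4 + (-98*1/13 - 119*(-1/228)) = -4 + (-98/13 + 119/228) = -4 - 20797/2964 = -32653/2964 ≈ -11.017)
n = 969277/74100 (n = (-316 - 32653/2964)/(-34 + 3²) = -969277/(2964*(-34 + 9)) = -969277/2964/(-25) = -969277/2964*(-1/25) = 969277/74100 ≈ 13.081)
h = -524677/74100 (h = 6 - 1*969277/74100 = 6 - 969277/74100 = -524677/74100 ≈ -7.0807)
h² = (-524677/74100)² = 275285954329/5490810000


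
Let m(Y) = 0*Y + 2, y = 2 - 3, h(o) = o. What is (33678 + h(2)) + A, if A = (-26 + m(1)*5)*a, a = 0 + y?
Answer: 33696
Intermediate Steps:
y = -1
m(Y) = 2 (m(Y) = 0 + 2 = 2)
a = -1 (a = 0 - 1 = -1)
A = 16 (A = (-26 + 2*5)*(-1) = (-26 + 10)*(-1) = -16*(-1) = 16)
(33678 + h(2)) + A = (33678 + 2) + 16 = 33680 + 16 = 33696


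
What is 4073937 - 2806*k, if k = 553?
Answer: 2522219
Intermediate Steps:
4073937 - 2806*k = 4073937 - 2806*553 = 4073937 - 1*1551718 = 4073937 - 1551718 = 2522219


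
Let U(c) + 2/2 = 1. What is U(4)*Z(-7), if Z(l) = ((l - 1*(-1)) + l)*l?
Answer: 0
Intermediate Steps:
U(c) = 0 (U(c) = -1 + 1 = 0)
Z(l) = l*(1 + 2*l) (Z(l) = ((l + 1) + l)*l = ((1 + l) + l)*l = (1 + 2*l)*l = l*(1 + 2*l))
U(4)*Z(-7) = 0*(-7*(1 + 2*(-7))) = 0*(-7*(1 - 14)) = 0*(-7*(-13)) = 0*91 = 0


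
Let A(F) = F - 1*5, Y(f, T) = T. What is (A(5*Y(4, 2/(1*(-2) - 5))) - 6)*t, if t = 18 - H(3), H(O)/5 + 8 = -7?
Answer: -8091/7 ≈ -1155.9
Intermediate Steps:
H(O) = -75 (H(O) = -40 + 5*(-7) = -40 - 35 = -75)
t = 93 (t = 18 - 1*(-75) = 18 + 75 = 93)
A(F) = -5 + F (A(F) = F - 5 = -5 + F)
(A(5*Y(4, 2/(1*(-2) - 5))) - 6)*t = ((-5 + 5*(2/(1*(-2) - 5))) - 6)*93 = ((-5 + 5*(2/(-2 - 5))) - 6)*93 = ((-5 + 5*(2/(-7))) - 6)*93 = ((-5 + 5*(2*(-⅐))) - 6)*93 = ((-5 + 5*(-2/7)) - 6)*93 = ((-5 - 10/7) - 6)*93 = (-45/7 - 6)*93 = -87/7*93 = -8091/7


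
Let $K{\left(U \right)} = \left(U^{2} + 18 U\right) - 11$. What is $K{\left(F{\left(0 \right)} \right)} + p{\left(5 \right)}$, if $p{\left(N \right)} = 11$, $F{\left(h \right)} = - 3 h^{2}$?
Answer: $0$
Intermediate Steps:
$K{\left(U \right)} = -11 + U^{2} + 18 U$
$K{\left(F{\left(0 \right)} \right)} + p{\left(5 \right)} = \left(-11 + \left(- 3 \cdot 0^{2}\right)^{2} + 18 \left(- 3 \cdot 0^{2}\right)\right) + 11 = \left(-11 + \left(\left(-3\right) 0\right)^{2} + 18 \left(\left(-3\right) 0\right)\right) + 11 = \left(-11 + 0^{2} + 18 \cdot 0\right) + 11 = \left(-11 + 0 + 0\right) + 11 = -11 + 11 = 0$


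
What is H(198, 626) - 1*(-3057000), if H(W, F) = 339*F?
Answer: 3269214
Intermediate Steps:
H(198, 626) - 1*(-3057000) = 339*626 - 1*(-3057000) = 212214 + 3057000 = 3269214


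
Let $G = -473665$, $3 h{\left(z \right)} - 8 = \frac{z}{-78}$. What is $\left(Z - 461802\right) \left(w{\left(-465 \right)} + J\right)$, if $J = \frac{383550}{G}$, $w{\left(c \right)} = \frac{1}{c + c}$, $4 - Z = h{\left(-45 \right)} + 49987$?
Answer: $\frac{2851647442396949}{6871931820} \approx 4.1497 \cdot 10^{5}$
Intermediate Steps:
$h{\left(z \right)} = \frac{8}{3} - \frac{z}{234}$ ($h{\left(z \right)} = \frac{8}{3} + \frac{z \frac{1}{-78}}{3} = \frac{8}{3} + \frac{z \left(- \frac{1}{78}\right)}{3} = \frac{8}{3} + \frac{\left(- \frac{1}{78}\right) z}{3} = \frac{8}{3} - \frac{z}{234}$)
$Z = - \frac{3898897}{78}$ ($Z = 4 - \left(\left(\frac{8}{3} - - \frac{5}{26}\right) + 49987\right) = 4 - \left(\left(\frac{8}{3} + \frac{5}{26}\right) + 49987\right) = 4 - \left(\frac{223}{78} + 49987\right) = 4 - \frac{3899209}{78} = - \frac{3898897}{78} \approx -49986.0$)
$w{\left(c \right)} = \frac{1}{2 c}$
$J = - \frac{76710}{94733}$ ($J = \frac{383550}{-473665} = 383550 \left(- \frac{1}{473665}\right) = - \frac{76710}{94733} \approx -0.80975$)
$\left(Z - 461802\right) \left(w{\left(-465 \right)} + J\right) = \left(- \frac{3898897}{78} - 461802\right) \left(\frac{1}{2 \left(-465\right)} - \frac{76710}{94733}\right) = - \frac{39919453 \left(\frac{1}{2} \left(- \frac{1}{465}\right) - \frac{76710}{94733}\right)}{78} = - \frac{39919453 \left(- \frac{1}{930} - \frac{76710}{94733}\right)}{78} = \left(- \frac{39919453}{78}\right) \left(- \frac{71435033}{88101690}\right) = \frac{2851647442396949}{6871931820}$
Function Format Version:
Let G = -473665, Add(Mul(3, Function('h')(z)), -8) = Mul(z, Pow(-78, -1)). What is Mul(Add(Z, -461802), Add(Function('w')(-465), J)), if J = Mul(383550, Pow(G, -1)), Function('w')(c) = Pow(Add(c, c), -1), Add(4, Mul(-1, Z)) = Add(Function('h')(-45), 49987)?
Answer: Rational(2851647442396949, 6871931820) ≈ 4.1497e+5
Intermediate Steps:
Function('h')(z) = Add(Rational(8, 3), Mul(Rational(-1, 234), z)) (Function('h')(z) = Add(Rational(8, 3), Mul(Rational(1, 3), Mul(z, Pow(-78, -1)))) = Add(Rational(8, 3), Mul(Rational(1, 3), Mul(z, Rational(-1, 78)))) = Add(Rational(8, 3), Mul(Rational(1, 3), Mul(Rational(-1, 78), z))) = Add(Rational(8, 3), Mul(Rational(-1, 234), z)))
Z = Rational(-3898897, 78) (Z = Add(4, Mul(-1, Add(Add(Rational(8, 3), Mul(Rational(-1, 234), -45)), 49987))) = Add(4, Mul(-1, Add(Add(Rational(8, 3), Rational(5, 26)), 49987))) = Add(4, Mul(-1, Add(Rational(223, 78), 49987))) = Add(4, Mul(-1, Rational(3899209, 78))) = Add(4, Rational(-3899209, 78)) = Rational(-3898897, 78) ≈ -49986.)
Function('w')(c) = Mul(Rational(1, 2), Pow(c, -1)) (Function('w')(c) = Pow(Mul(2, c), -1) = Mul(Rational(1, 2), Pow(c, -1)))
J = Rational(-76710, 94733) (J = Mul(383550, Pow(-473665, -1)) = Mul(383550, Rational(-1, 473665)) = Rational(-76710, 94733) ≈ -0.80975)
Mul(Add(Z, -461802), Add(Function('w')(-465), J)) = Mul(Add(Rational(-3898897, 78), -461802), Add(Mul(Rational(1, 2), Pow(-465, -1)), Rational(-76710, 94733))) = Mul(Rational(-39919453, 78), Add(Mul(Rational(1, 2), Rational(-1, 465)), Rational(-76710, 94733))) = Mul(Rational(-39919453, 78), Add(Rational(-1, 930), Rational(-76710, 94733))) = Mul(Rational(-39919453, 78), Rational(-71435033, 88101690)) = Rational(2851647442396949, 6871931820)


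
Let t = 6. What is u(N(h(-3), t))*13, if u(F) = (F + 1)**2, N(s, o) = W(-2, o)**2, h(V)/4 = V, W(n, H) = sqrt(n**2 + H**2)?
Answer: 21853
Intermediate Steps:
W(n, H) = sqrt(H**2 + n**2)
h(V) = 4*V
N(s, o) = 4 + o**2 (N(s, o) = (sqrt(o**2 + (-2)**2))**2 = (sqrt(o**2 + 4))**2 = (sqrt(4 + o**2))**2 = 4 + o**2)
u(F) = (1 + F)**2
u(N(h(-3), t))*13 = (1 + (4 + 6**2))**2*13 = (1 + (4 + 36))**2*13 = (1 + 40)**2*13 = 41**2*13 = 1681*13 = 21853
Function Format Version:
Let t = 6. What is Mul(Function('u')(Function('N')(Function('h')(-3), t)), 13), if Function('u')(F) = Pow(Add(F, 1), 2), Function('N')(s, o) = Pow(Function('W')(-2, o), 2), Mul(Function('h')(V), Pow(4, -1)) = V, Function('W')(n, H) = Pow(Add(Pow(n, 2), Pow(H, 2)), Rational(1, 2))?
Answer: 21853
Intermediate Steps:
Function('W')(n, H) = Pow(Add(Pow(H, 2), Pow(n, 2)), Rational(1, 2))
Function('h')(V) = Mul(4, V)
Function('N')(s, o) = Add(4, Pow(o, 2)) (Function('N')(s, o) = Pow(Pow(Add(Pow(o, 2), Pow(-2, 2)), Rational(1, 2)), 2) = Pow(Pow(Add(Pow(o, 2), 4), Rational(1, 2)), 2) = Pow(Pow(Add(4, Pow(o, 2)), Rational(1, 2)), 2) = Add(4, Pow(o, 2)))
Function('u')(F) = Pow(Add(1, F), 2)
Mul(Function('u')(Function('N')(Function('h')(-3), t)), 13) = Mul(Pow(Add(1, Add(4, Pow(6, 2))), 2), 13) = Mul(Pow(Add(1, Add(4, 36)), 2), 13) = Mul(Pow(Add(1, 40), 2), 13) = Mul(Pow(41, 2), 13) = Mul(1681, 13) = 21853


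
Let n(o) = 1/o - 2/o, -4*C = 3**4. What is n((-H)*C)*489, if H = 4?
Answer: -163/27 ≈ -6.0370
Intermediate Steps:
C = -81/4 (C = -1/4*3**4 = -1/4*81 = -81/4 ≈ -20.250)
n(o) = -1/o (n(o) = 1/o - 2/o = -1/o)
n((-H)*C)*489 = -1/(-1*4*(-81/4))*489 = -1/((-4*(-81/4)))*489 = -1/81*489 = -163/27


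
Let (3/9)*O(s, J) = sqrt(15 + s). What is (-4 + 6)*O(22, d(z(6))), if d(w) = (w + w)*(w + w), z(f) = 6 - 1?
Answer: 6*sqrt(37) ≈ 36.497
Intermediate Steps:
z(f) = 5
d(w) = 4*w**2 (d(w) = (2*w)*(2*w) = 4*w**2)
O(s, J) = 3*sqrt(15 + s)
(-4 + 6)*O(22, d(z(6))) = (-4 + 6)*(3*sqrt(15 + 22)) = 2*(3*sqrt(37)) = 6*sqrt(37)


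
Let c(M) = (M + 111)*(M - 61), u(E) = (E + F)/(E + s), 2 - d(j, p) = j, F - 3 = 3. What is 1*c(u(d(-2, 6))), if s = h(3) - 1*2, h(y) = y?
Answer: -6667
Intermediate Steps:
F = 6 (F = 3 + 3 = 6)
d(j, p) = 2 - j
s = 1 (s = 3 - 1*2 = 3 - 2 = 1)
u(E) = (6 + E)/(1 + E) (u(E) = (E + 6)/(E + 1) = (6 + E)/(1 + E))
c(M) = (-61 + M)*(111 + M) (c(M) = (111 + M)*(-61 + M) = (-61 + M)*(111 + M))
1*c(u(d(-2, 6))) = 1*(-6771 + ((6 + (2 - 1*(-2)))/(1 + (2 - 1*(-2))))² + 50*((6 + (2 - 1*(-2)))/(1 + (2 - 1*(-2))))) = 1*(-6771 + ((6 + (2 + 2))/(1 + (2 + 2)))² + 50*((6 + (2 + 2))/(1 + (2 + 2)))) = 1*(-6771 + ((6 + 4)/(1 + 4))² + 50*((6 + 4)/(1 + 4))) = 1*(-6771 + (10/5)² + 50*(10/5)) = 1*(-6771 + ((⅕)*10)² + 50*((⅕)*10)) = 1*(-6771 + 2² + 50*2) = 1*(-6771 + 4 + 100) = 1*(-6667) = -6667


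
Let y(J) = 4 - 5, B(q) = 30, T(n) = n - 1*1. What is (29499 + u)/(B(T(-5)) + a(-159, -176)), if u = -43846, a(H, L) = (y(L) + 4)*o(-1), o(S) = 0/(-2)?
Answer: -14347/30 ≈ -478.23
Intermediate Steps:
o(S) = 0 (o(S) = 0*(-½) = 0)
T(n) = -1 + n (T(n) = n - 1 = -1 + n)
y(J) = -1
a(H, L) = 0 (a(H, L) = (-1 + 4)*0 = 3*0 = 0)
(29499 + u)/(B(T(-5)) + a(-159, -176)) = (29499 - 43846)/(30 + 0) = -14347/30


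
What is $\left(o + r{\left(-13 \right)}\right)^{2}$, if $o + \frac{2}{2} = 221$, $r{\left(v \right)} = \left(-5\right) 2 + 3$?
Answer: $45369$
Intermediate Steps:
$r{\left(v \right)} = -7$ ($r{\left(v \right)} = -10 + 3 = -7$)
$o = 220$ ($o = -1 + 221 = 220$)
$\left(o + r{\left(-13 \right)}\right)^{2} = \left(220 - 7\right)^{2} = 213^{2} = 45369$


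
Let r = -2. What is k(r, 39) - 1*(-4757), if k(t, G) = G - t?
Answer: 4798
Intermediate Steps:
k(r, 39) - 1*(-4757) = (39 - 1*(-2)) - 1*(-4757) = (39 + 2) + 4757 = 41 + 4757 = 4798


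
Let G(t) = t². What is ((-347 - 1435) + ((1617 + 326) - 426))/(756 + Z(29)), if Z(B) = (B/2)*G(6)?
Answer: -265/1278 ≈ -0.20736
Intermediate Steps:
Z(B) = 18*B (Z(B) = (B/2)*6² = (B*(½))*36 = (B/2)*36 = 18*B)
((-347 - 1435) + ((1617 + 326) - 426))/(756 + Z(29)) = ((-347 - 1435) + ((1617 + 326) - 426))/(756 + 18*29) = (-1782 + (1943 - 426))/(756 + 522) = (-1782 + 1517)/1278 = -265*1/1278 = -265/1278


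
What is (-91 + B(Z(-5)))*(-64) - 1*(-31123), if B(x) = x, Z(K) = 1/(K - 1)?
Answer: 110873/3 ≈ 36958.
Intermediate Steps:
Z(K) = 1/(-1 + K)
(-91 + B(Z(-5)))*(-64) - 1*(-31123) = (-91 + 1/(-1 - 5))*(-64) - 1*(-31123) = (-91 + 1/(-6))*(-64) + 31123 = (-91 - 1/6)*(-64) + 31123 = -547/6*(-64) + 31123 = 17504/3 + 31123 = 110873/3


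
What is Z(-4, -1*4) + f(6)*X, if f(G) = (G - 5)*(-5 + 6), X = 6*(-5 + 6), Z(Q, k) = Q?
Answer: 2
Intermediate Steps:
X = 6 (X = 6*1 = 6)
f(G) = -5 + G (f(G) = (-5 + G)*1 = -5 + G)
Z(-4, -1*4) + f(6)*X = -4 + (-5 + 6)*6 = -4 + 1*6 = -4 + 6 = 2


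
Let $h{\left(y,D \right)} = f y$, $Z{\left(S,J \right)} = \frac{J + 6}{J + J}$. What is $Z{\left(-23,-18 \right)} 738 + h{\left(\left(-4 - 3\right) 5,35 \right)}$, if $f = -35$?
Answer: $1471$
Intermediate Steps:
$Z{\left(S,J \right)} = \frac{6 + J}{2 J}$
$h{\left(y,D \right)} = - 35 y$
$Z{\left(-23,-18 \right)} 738 + h{\left(\left(-4 - 3\right) 5,35 \right)} = \frac{6 - 18}{2 \left(-18\right)} 738 - 35 \left(-4 - 3\right) 5 = \frac{1}{2} \left(- \frac{1}{18}\right) \left(-12\right) 738 - 35 \left(\left(-7\right) 5\right) = \frac{1}{3} \cdot 738 - -1225 = 246 + 1225 = 1471$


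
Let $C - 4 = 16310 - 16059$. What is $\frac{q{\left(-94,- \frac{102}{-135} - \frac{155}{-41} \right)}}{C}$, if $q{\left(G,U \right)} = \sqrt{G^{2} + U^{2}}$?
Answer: $\frac{\sqrt{30148005061}}{470475} \approx 0.36906$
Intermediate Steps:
$C = 255$ ($C = 4 + \left(16310 - 16059\right) = 4 + 251 = 255$)
$\frac{q{\left(-94,- \frac{102}{-135} - \frac{155}{-41} \right)}}{C} = \frac{\sqrt{\left(-94\right)^{2} + \left(- \frac{102}{-135} - \frac{155}{-41}\right)^{2}}}{255} = \sqrt{8836 + \left(\left(-102\right) \left(- \frac{1}{135}\right) - - \frac{155}{41}\right)^{2}} \cdot \frac{1}{255} = \sqrt{8836 + \left(\frac{34}{45} + \frac{155}{41}\right)^{2}} \cdot \frac{1}{255} = \sqrt{8836 + \left(\frac{8369}{1845}\right)^{2}} \cdot \frac{1}{255} = \sqrt{8836 + \frac{70040161}{3404025}} \cdot \frac{1}{255} = \sqrt{\frac{30148005061}{3404025}} \cdot \frac{1}{255} = \frac{\sqrt{30148005061}}{1845} \cdot \frac{1}{255} = \frac{\sqrt{30148005061}}{470475}$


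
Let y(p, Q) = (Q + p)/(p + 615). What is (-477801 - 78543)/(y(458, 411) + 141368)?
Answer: -198985704/50562911 ≈ -3.9354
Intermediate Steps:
y(p, Q) = (Q + p)/(615 + p)
(-477801 - 78543)/(y(458, 411) + 141368) = (-477801 - 78543)/((411 + 458)/(615 + 458) + 141368) = -556344/(869/1073 + 141368) = -556344/151688733/1073 = -556344*1073/151688733 = -198985704/50562911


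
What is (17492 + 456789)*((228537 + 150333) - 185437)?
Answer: 91741596673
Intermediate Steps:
(17492 + 456789)*((228537 + 150333) - 185437) = 474281*(378870 - 185437) = 474281*193433 = 91741596673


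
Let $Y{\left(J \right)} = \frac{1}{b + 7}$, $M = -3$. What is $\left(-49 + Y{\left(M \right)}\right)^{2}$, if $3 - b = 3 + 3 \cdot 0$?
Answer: $\frac{116964}{49} \approx 2387.0$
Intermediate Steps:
$b = 0$ ($b = 3 - \left(3 + 3 \cdot 0\right) = 3 - \left(3 + 0\right) = 3 - 3 = 0$)
$Y{\left(J \right)} = \frac{1}{7}$ ($Y{\left(J \right)} = \frac{1}{0 + 7} = \frac{1}{7}$)
$\left(-49 + Y{\left(M \right)}\right)^{2} = \left(-49 + \frac{1}{7}\right)^{2} = \left(- \frac{342}{7}\right)^{2} = \frac{116964}{49}$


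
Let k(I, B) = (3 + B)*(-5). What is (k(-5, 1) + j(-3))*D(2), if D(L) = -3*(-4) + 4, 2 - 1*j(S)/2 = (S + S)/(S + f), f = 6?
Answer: -192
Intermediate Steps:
k(I, B) = -15 - 5*B
j(S) = 4 - 4*S/(6 + S) (j(S) = 4 - 2*(S + S)/(S + 6) = 4 - 2*2*S/(6 + S) = 4 - 4*S/(6 + S))
D(L) = 16 (D(L) = 12 + 4 = 16)
(k(-5, 1) + j(-3))*D(2) = ((-15 - 5*1) + 24/(6 - 3))*16 = ((-15 - 5) + 24/3)*16 = (-20 + 24*(1/3))*16 = (-20 + 8)*16 = -12*16 = -192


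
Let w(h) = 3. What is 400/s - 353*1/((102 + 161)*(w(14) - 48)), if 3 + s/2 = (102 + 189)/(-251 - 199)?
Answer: -354856909/6473745 ≈ -54.815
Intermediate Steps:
s = -547/75 (s = -6 + 2*((102 + 189)/(-251 - 199)) = -6 + 2*(291/(-450)) = -6 + 2*(291*(-1/450)) = -6 + 2*(-97/150) = -6 - 97/75 = -547/75 ≈ -7.2933)
400/s - 353*1/((102 + 161)*(w(14) - 48)) = 400/(-547/75) - 353*1/((3 - 48)*(102 + 161)) = 400*(-75/547) - 353/(263*(-45)) = -30000/547 - 353/(-11835) = -30000/547 - 353*(-1/11835) = -30000/547 + 353/11835 = -354856909/6473745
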